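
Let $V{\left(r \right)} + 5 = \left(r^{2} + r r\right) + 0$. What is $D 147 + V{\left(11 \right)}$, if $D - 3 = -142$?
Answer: $-20196$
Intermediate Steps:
$V{\left(r \right)} = -5 + 2 r^{2}$ ($V{\left(r \right)} = -5 + \left(\left(r^{2} + r r\right) + 0\right) = -5 + \left(\left(r^{2} + r^{2}\right) + 0\right) = -5 + \left(2 r^{2} + 0\right) = -5 + 2 r^{2}$)
$D = -139$ ($D = 3 - 142 = -139$)
$D 147 + V{\left(11 \right)} = \left(-139\right) 147 - \left(5 - 2 \cdot 11^{2}\right) = -20433 + \left(-5 + 2 \cdot 121\right) = -20433 + \left(-5 + 242\right) = -20433 + 237 = -20196$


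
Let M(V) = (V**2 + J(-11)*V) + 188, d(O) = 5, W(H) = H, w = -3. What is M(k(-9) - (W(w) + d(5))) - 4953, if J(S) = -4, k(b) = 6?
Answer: -4765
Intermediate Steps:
M(V) = 188 + V**2 - 4*V (M(V) = (V**2 - 4*V) + 188 = 188 + V**2 - 4*V)
M(k(-9) - (W(w) + d(5))) - 4953 = (188 + (6 - (-3 + 5))**2 - 4*(6 - (-3 + 5))) - 4953 = (188 + (6 - 1*2)**2 - 4*(6 - 1*2)) - 4953 = (188 + (6 - 2)**2 - 4*(6 - 2)) - 4953 = (188 + 4**2 - 4*4) - 4953 = (188 + 16 - 16) - 4953 = 188 - 4953 = -4765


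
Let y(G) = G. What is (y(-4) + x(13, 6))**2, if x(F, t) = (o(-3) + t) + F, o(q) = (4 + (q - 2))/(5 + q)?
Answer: 841/4 ≈ 210.25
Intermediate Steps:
o(q) = (2 + q)/(5 + q) (o(q) = (4 + (-2 + q))/(5 + q) = (2 + q)/(5 + q))
x(F, t) = -1/2 + F + t (x(F, t) = ((2 - 3)/(5 - 3) + t) + F = (-1/2 + t) + F = -1/2 + F + t)
(y(-4) + x(13, 6))**2 = (-4 + (-1/2 + 13 + 6))**2 = (-4 + 37/2)**2 = (29/2)**2 = 841/4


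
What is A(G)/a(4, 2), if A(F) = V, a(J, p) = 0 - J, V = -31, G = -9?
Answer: 31/4 ≈ 7.7500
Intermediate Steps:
a(J, p) = -J
A(F) = -31
A(G)/a(4, 2) = -31/(-1*4) = -31/(-4) = -¼*(-31) = 31/4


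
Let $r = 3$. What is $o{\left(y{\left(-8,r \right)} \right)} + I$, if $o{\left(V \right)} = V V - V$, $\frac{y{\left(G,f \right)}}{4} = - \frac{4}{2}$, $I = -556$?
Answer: $-484$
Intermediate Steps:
$y{\left(G,f \right)} = -8$ ($y{\left(G,f \right)} = 4 \left(- \frac{4}{2}\right) = 4 \left(\left(-4\right) \frac{1}{2}\right) = 4 \left(-2\right) = -8$)
$o{\left(V \right)} = V^{2} - V$
$o{\left(y{\left(-8,r \right)} \right)} + I = - 8 \left(-1 - 8\right) - 556 = \left(-8\right) \left(-9\right) - 556 = 72 - 556 = -484$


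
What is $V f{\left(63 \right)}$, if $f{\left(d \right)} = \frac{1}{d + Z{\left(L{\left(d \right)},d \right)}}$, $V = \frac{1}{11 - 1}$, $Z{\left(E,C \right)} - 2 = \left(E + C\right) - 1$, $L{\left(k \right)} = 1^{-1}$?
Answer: $\frac{1}{1280} \approx 0.00078125$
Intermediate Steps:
$L{\left(k \right)} = 1$
$Z{\left(E,C \right)} = 1 + C + E$ ($Z{\left(E,C \right)} = 2 - \left(1 - C - E\right) = 2 + \left(-1 + C + E\right) = 1 + C + E$)
$V = \frac{1}{10} \approx 0.1$
$f{\left(d \right)} = \frac{1}{2 + 2 d}$ ($f{\left(d \right)} = \frac{1}{d + \left(1 + d + 1\right)} = \frac{1}{d + \left(2 + d\right)} = \frac{1}{2 + 2 d}$)
$V f{\left(63 \right)} = \frac{\frac{1}{2} \frac{1}{1 + 63}}{10} = \frac{\frac{1}{2} \cdot \frac{1}{64}}{10} = \frac{1}{10} \cdot \frac{1}{128} = \frac{1}{1280}$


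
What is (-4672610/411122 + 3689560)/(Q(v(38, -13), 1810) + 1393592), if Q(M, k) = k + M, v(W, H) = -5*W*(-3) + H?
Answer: 758427306855/286954727999 ≈ 2.6430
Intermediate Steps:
v(W, H) = H + 15*W (v(W, H) = 15*W + H = H + 15*W)
Q(M, k) = M + k
(-4672610/411122 + 3689560)/(Q(v(38, -13), 1810) + 1393592) = (-4672610/411122 + 3689560)/(((-13 + 15*38) + 1810) + 1393592) = (-4672610*1/411122 + 3689560)/(((-13 + 570) + 1810) + 1393592) = (-2336305/205561 + 3689560)/((557 + 1810) + 1393592) = 758427306855/(205561*(2367 + 1393592)) = (758427306855/205561)/1395959 = (758427306855/205561)*(1/1395959) = 758427306855/286954727999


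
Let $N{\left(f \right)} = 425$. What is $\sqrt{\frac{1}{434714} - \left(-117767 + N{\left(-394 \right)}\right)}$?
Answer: $\frac{\sqrt{22174852512100946}}{434714} \approx 342.55$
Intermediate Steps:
$\sqrt{\frac{1}{434714} - \left(-117767 + N{\left(-394 \right)}\right)} = \sqrt{\frac{1}{434714} + \left(117767 - 425\right)} = \sqrt{\frac{1}{434714} + 117342} = \sqrt{\frac{51010210189}{434714}} = \frac{\sqrt{22174852512100946}}{434714}$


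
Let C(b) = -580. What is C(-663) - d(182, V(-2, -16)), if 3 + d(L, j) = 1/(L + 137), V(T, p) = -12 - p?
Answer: -184064/319 ≈ -577.00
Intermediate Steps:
d(L, j) = -3 + 1/(137 + L) (d(L, j) = -3 + 1/(L + 137) = -3 + 1/(137 + L))
C(-663) - d(182, V(-2, -16)) = -580 - (-410 - 3*182)/(137 + 182) = -580 - (-410 - 546)/319 = -580 - (-956)/319 = -580 - 1*(-956/319) = -580 + 956/319 = -184064/319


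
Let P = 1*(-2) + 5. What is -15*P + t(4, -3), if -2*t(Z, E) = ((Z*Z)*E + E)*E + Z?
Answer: -247/2 ≈ -123.50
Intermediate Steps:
P = 3 (P = -2 + 5 = 3)
t(Z, E) = -Z/2 - E*(E + E*Z**2)/2 (t(Z, E) = -(((Z*Z)*E + E)*E + Z)/2 = -((Z**2*E + E)*E + Z)/2 = -((E*Z**2 + E)*E + Z)/2 = -((E + E*Z**2)*E + Z)/2 = -(E*(E + E*Z**2) + Z)/2 = -(Z + E*(E + E*Z**2))/2 = -Z/2 - E*(E + E*Z**2)/2)
-15*P + t(4, -3) = -15*3 + (-1/2*4 - 1/2*(-3)**2 - 1/2*(-3)**2*4**2) = -45 + (-2 - 1/2*9 - 1/2*9*16) = -45 + (-2 - 9/2 - 72) = -45 - 157/2 = -247/2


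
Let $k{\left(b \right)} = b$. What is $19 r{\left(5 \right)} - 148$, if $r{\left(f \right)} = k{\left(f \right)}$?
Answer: $-53$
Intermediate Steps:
$r{\left(f \right)} = f$
$19 r{\left(5 \right)} - 148 = 19 \cdot 5 - 148 = 95 - 148 = -53$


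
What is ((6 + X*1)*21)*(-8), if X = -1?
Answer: -840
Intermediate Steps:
((6 + X*1)*21)*(-8) = ((6 - 1*1)*21)*(-8) = ((6 - 1)*21)*(-8) = (5*21)*(-8) = 105*(-8) = -840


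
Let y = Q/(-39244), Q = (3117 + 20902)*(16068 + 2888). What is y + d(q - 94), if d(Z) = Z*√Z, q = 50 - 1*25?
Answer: -113826041/9811 - 69*I*√69 ≈ -11602.0 - 573.16*I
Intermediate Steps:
q = 25 (q = 50 - 25 = 25)
Q = 455304164 (Q = 24019*18956 = 455304164)
d(Z) = Z^(3/2)
y = -113826041/9811 (y = 455304164/(-39244) = 455304164*(-1/39244) = -113826041/9811 ≈ -11602.)
y + d(q - 94) = -113826041/9811 + (25 - 94)^(3/2) = -113826041/9811 + (-69)^(3/2) = -113826041/9811 - 69*I*√69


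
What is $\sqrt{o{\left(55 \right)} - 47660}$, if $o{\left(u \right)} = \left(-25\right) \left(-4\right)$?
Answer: $2 i \sqrt{11890} \approx 218.08 i$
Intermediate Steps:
$o{\left(u \right)} = 100$
$\sqrt{o{\left(55 \right)} - 47660} = \sqrt{100 - 47660} = \sqrt{-47560} = 2 i \sqrt{11890}$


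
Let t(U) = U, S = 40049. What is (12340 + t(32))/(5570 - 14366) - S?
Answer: -29356948/733 ≈ -40050.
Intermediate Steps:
(12340 + t(32))/(5570 - 14366) - S = (12340 + 32)/(5570 - 14366) - 1*40049 = 12372/(-8796) - 40049 = 12372*(-1/8796) - 40049 = -1031/733 - 40049 = -29356948/733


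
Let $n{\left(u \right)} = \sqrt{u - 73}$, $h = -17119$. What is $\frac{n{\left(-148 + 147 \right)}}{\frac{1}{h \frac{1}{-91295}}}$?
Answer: $\frac{901 i \sqrt{74}}{4805} \approx 1.613 i$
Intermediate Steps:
$n{\left(u \right)} = \sqrt{-73 + u}$
$\frac{n{\left(-148 + 147 \right)}}{\frac{1}{h \frac{1}{-91295}}} = \frac{\sqrt{-73 + \left(-148 + 147\right)}}{\frac{1}{\left(-17119\right) \frac{1}{-91295}}} = \frac{\sqrt{-73 - 1}}{\frac{1}{\left(-17119\right) \left(- \frac{1}{91295}\right)}} = \frac{\sqrt{-74}}{\frac{1}{\frac{901}{4805}}} = \frac{i \sqrt{74}}{\frac{4805}{901}} = i \sqrt{74} \cdot \frac{901}{4805} = \frac{901 i \sqrt{74}}{4805}$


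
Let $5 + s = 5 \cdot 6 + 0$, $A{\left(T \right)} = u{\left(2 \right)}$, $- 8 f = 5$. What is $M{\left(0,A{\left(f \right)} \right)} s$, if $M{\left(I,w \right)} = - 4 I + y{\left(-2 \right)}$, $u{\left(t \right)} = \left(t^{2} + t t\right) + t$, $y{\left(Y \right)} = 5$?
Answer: $125$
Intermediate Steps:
$f = - \frac{5}{8}$ ($f = \left(- \frac{1}{8}\right) 5 = - \frac{5}{8} \approx -0.625$)
$u{\left(t \right)} = t + 2 t^{2}$ ($u{\left(t \right)} = \left(t^{2} + t^{2}\right) + t = 2 t^{2} + t = t + 2 t^{2}$)
$A{\left(T \right)} = 10$ ($A{\left(T \right)} = 2 \left(1 + 2 \cdot 2\right) = 2 \left(1 + 4\right) = 2 \cdot 5 = 10$)
$M{\left(I,w \right)} = 5 - 4 I$ ($M{\left(I,w \right)} = - 4 I + 5 = 5 - 4 I$)
$s = 25$ ($s = -5 + \left(5 \cdot 6 + 0\right) = -5 + \left(30 + 0\right) = -5 + 30 = 25$)
$M{\left(0,A{\left(f \right)} \right)} s = \left(5 - 0\right) 25 = \left(5 + 0\right) 25 = 5 \cdot 25 = 125$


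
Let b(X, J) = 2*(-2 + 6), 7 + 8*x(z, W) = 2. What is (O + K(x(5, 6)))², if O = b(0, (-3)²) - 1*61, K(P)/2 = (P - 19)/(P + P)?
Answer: 11664/25 ≈ 466.56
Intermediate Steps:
x(z, W) = -5/8 (x(z, W) = -7/8 + (⅛)*2 = -7/8 + ¼ = -5/8)
b(X, J) = 8 (b(X, J) = 2*4 = 8)
K(P) = (-19 + P)/P (K(P) = 2*((P - 19)/(P + P)) = 2*((-19 + P)/((2*P))) = 2*((-19 + P)*(1/(2*P))) = 2*((-19 + P)/(2*P)) = (-19 + P)/P)
O = -53 (O = 8 - 1*61 = 8 - 61 = -53)
(O + K(x(5, 6)))² = (-53 + (-19 - 5/8)/(-5/8))² = (-53 - 8/5*(-157/8))² = (-53 + 157/5)² = (-108/5)² = 11664/25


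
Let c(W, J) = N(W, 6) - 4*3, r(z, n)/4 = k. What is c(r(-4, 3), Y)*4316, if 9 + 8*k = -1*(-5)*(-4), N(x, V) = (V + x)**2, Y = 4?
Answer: 260039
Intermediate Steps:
k = -29/8 (k = -9/8 + (-1*(-5)*(-4))/8 = -9/8 + (5*(-4))/8 = -9/8 + (1/8)*(-20) = -9/8 - 5/2 = -29/8 ≈ -3.6250)
r(z, n) = -29/2 (r(z, n) = 4*(-29/8) = -29/2)
c(W, J) = -12 + (6 + W)**2 (c(W, J) = (6 + W)**2 - 4*3 = (6 + W)**2 - 12 = -12 + (6 + W)**2)
c(r(-4, 3), Y)*4316 = (-12 + (6 - 29/2)**2)*4316 = (-12 + (-17/2)**2)*4316 = (-12 + 289/4)*4316 = (241/4)*4316 = 260039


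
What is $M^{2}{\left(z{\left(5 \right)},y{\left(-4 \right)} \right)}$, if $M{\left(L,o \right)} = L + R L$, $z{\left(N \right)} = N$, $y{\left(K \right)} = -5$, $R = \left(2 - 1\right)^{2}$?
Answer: $100$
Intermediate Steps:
$R = 1$ ($R = 1^{2} = 1$)
$M{\left(L,o \right)} = 2 L$ ($M{\left(L,o \right)} = L + 1 L = L + L = 2 L$)
$M^{2}{\left(z{\left(5 \right)},y{\left(-4 \right)} \right)} = \left(2 \cdot 5\right)^{2} = 10^{2} = 100$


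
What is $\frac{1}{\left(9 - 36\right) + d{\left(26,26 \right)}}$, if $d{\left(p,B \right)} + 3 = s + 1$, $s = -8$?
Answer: $- \frac{1}{37} \approx -0.027027$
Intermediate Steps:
$d{\left(p,B \right)} = -10$ ($d{\left(p,B \right)} = -3 + \left(-8 + 1\right) = -3 - 7 = -10$)
$\frac{1}{\left(9 - 36\right) + d{\left(26,26 \right)}} = \frac{1}{\left(9 - 36\right) - 10} = \frac{1}{-27 - 10} = \frac{1}{-37} = - \frac{1}{37}$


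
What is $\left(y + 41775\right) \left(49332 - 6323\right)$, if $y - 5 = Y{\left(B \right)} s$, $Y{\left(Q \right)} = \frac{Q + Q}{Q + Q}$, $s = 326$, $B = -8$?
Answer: $1810936954$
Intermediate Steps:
$Y{\left(Q \right)} = 1$ ($Y{\left(Q \right)} = \frac{2 Q}{2 Q} = 2 Q \frac{1}{2 Q} = 1$)
$y = 331$ ($y = 5 + 1 \cdot 326 = 5 + 326 = 331$)
$\left(y + 41775\right) \left(49332 - 6323\right) = \left(331 + 41775\right) \left(49332 - 6323\right) = 42106 \cdot 43009 = 1810936954$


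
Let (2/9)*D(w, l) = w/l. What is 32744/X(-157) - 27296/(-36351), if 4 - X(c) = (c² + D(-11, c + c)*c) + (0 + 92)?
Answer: -2062926272/3593259999 ≈ -0.57411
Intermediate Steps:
D(w, l) = 9*w/(2*l) (D(w, l) = 9*(w/l)/2 = 9*w/(2*l))
X(c) = -253/4 - c² (X(c) = 4 - ((c² + ((9/2)*(-11)/(c + c))*c) + (0 + 92)) = 4 - ((c² + ((9/2)*(-11)/(2*c))*c) + 92) = 4 - ((c² + ((9/2)*(-11)*(1/(2*c)))*c) + 92) = 4 - ((c² + (-99/(4*c))*c) + 92) = 4 - ((c² - 99/4) + 92) = 4 - ((-99/4 + c²) + 92) = 4 - (269/4 + c²) = 4 + (-269/4 - c²) = -253/4 - c²)
32744/X(-157) - 27296/(-36351) = 32744/(-253/4 - 1*(-157)²) - 27296/(-36351) = 32744/(-253/4 - 1*24649) - 27296*(-1/36351) = 32744/(-253/4 - 24649) + 27296/36351 = 32744/(-98849/4) + 27296/36351 = 32744*(-4/98849) + 27296/36351 = -130976/98849 + 27296/36351 = -2062926272/3593259999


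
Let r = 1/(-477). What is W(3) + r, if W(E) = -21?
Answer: -10018/477 ≈ -21.002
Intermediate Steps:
r = -1/477 ≈ -0.0020964
W(3) + r = -21 - 1/477 = -10018/477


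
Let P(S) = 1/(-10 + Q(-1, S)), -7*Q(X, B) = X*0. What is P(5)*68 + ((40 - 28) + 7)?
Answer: 61/5 ≈ 12.200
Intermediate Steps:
Q(X, B) = 0 (Q(X, B) = -X*0/7 = -1/7*0 = 0)
P(S) = -1/10 (P(S) = 1/(-10 + 0) = 1/(-10) = -1/10)
P(5)*68 + ((40 - 28) + 7) = -1/10*68 + ((40 - 28) + 7) = -34/5 + (12 + 7) = -34/5 + 19 = 61/5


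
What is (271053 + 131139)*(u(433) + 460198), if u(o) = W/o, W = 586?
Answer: 80143319773440/433 ≈ 1.8509e+11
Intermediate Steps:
u(o) = 586/o
(271053 + 131139)*(u(433) + 460198) = (271053 + 131139)*(586/433 + 460198) = 402192*(586*(1/433) + 460198) = 402192*(586/433 + 460198) = 402192*(199266320/433) = 80143319773440/433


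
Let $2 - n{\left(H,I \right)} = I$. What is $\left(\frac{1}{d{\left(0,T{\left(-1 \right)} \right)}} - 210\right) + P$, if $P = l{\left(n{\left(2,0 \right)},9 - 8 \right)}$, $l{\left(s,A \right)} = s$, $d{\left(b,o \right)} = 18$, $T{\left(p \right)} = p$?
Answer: $- \frac{3743}{18} \approx -207.94$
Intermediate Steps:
$n{\left(H,I \right)} = 2 - I$
$P = 2$ ($P = 2 - 0 = 2 + 0 = 2$)
$\left(\frac{1}{d{\left(0,T{\left(-1 \right)} \right)}} - 210\right) + P = \left(\frac{1}{18} - 210\right) + 2 = - \frac{3779}{18} + 2 = - \frac{3743}{18}$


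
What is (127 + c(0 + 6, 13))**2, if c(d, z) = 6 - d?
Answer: 16129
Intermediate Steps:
(127 + c(0 + 6, 13))**2 = (127 + (6 - (0 + 6)))**2 = (127 + (6 - 1*6))**2 = (127 + (6 - 6))**2 = (127 + 0)**2 = 127**2 = 16129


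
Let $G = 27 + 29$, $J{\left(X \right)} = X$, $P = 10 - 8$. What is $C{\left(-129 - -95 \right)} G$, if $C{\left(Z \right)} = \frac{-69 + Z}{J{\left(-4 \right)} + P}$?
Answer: $2884$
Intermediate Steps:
$P = 2$ ($P = 10 - 8 = 2$)
$C{\left(Z \right)} = \frac{69}{2} - \frac{Z}{2}$ ($C{\left(Z \right)} = \frac{-69 + Z}{-4 + 2} = \frac{-69 + Z}{-2} = \left(-69 + Z\right) \left(- \frac{1}{2}\right) = \frac{69}{2} - \frac{Z}{2}$)
$G = 56$
$C{\left(-129 - -95 \right)} G = \left(\frac{69}{2} - \frac{-129 - -95}{2}\right) 56 = \left(\frac{69}{2} - \frac{-129 + 95}{2}\right) 56 = \left(\frac{69}{2} - -17\right) 56 = \left(\frac{69}{2} + 17\right) 56 = \frac{103}{2} \cdot 56 = 2884$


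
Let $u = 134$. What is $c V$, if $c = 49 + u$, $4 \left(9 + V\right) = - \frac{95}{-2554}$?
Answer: $- \frac{16808367}{10216} \approx -1645.3$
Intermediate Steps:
$V = - \frac{91849}{10216}$ ($V = -9 + \frac{\left(-95\right) \frac{1}{-2554}}{4} = -9 + \frac{\left(-95\right) \left(- \frac{1}{2554}\right)}{4} = -9 + \frac{1}{4} \cdot \frac{95}{2554} = -9 + \frac{95}{10216} = - \frac{91849}{10216} \approx -8.9907$)
$c = 183$ ($c = 49 + 134 = 183$)
$c V = 183 \left(- \frac{91849}{10216}\right) = - \frac{16808367}{10216}$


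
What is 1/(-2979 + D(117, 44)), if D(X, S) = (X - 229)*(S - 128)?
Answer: 1/6429 ≈ 0.00015555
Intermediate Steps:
D(X, S) = (-229 + X)*(-128 + S)
1/(-2979 + D(117, 44)) = 1/(-2979 + (29312 - 229*44 - 128*117 + 44*117)) = 1/(-2979 + (29312 - 10076 - 14976 + 5148)) = 1/(-2979 + 9408) = 1/6429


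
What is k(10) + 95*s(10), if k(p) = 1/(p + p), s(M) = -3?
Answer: -5699/20 ≈ -284.95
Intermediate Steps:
k(p) = 1/(2*p)
k(10) + 95*s(10) = (1/2)/10 + 95*(-3) = (1/2)*(1/10) - 285 = 1/20 - 285 = -5699/20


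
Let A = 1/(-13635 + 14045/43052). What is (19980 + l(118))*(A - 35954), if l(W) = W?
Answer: -424168232604171796/586999975 ≈ -7.2260e+8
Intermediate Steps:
A = -43052/586999975 (A = 1/(-13635 + 14045*(1/43052)) = 1/(-13635 + 14045/43052) = 1/(-586999975/43052) = -43052/586999975 ≈ -7.3342e-5)
(19980 + l(118))*(A - 35954) = (19980 + 118)*(-43052/586999975 - 35954) = 20098*(-21104997144202/586999975) = -424168232604171796/586999975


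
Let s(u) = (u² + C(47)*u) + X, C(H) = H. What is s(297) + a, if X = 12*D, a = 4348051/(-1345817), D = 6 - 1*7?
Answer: 137478933401/1345817 ≈ 1.0215e+5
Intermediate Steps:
D = -1 (D = 6 - 7 = -1)
a = -4348051/1345817 (a = 4348051*(-1/1345817) = -4348051/1345817 ≈ -3.2308)
X = -12 (X = 12*(-1) = -12)
s(u) = -12 + u² + 47*u (s(u) = (u² + 47*u) - 12 = -12 + u² + 47*u)
s(297) + a = (-12 + 297² + 47*297) - 4348051/1345817 = (-12 + 88209 + 13959) - 4348051/1345817 = 102156 - 4348051/1345817 = 137478933401/1345817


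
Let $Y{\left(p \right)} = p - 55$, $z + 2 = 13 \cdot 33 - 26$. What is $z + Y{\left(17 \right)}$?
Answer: $363$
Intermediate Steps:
$z = 401$ ($z = -2 + \left(13 \cdot 33 - 26\right) = -2 + \left(429 - 26\right) = -2 + 403 = 401$)
$Y{\left(p \right)} = -55 + p$
$z + Y{\left(17 \right)} = 401 + \left(-55 + 17\right) = 401 - 38 = 363$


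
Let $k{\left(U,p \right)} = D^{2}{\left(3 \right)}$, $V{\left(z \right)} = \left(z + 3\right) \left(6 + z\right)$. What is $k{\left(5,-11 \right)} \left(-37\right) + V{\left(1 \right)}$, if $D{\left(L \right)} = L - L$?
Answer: $28$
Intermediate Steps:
$D{\left(L \right)} = 0$
$V{\left(z \right)} = \left(3 + z\right) \left(6 + z\right)$
$k{\left(U,p \right)} = 0$ ($k{\left(U,p \right)} = 0^{2} = 0$)
$k{\left(5,-11 \right)} \left(-37\right) + V{\left(1 \right)} = 0 \left(-37\right) + \left(18 + 1^{2} + 9 \cdot 1\right) = 0 + \left(18 + 1 + 9\right) = 0 + 28 = 28$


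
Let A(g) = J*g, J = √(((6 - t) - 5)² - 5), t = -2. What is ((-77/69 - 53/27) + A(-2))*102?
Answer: -149464/207 ≈ -722.05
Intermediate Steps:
J = 2 (J = √(((6 - 1*(-2)) - 5)² - 5) = √(((6 + 2) - 5)² - 5) = √((8 - 5)² - 5) = √(3² - 5) = √(9 - 5) = √4 = 2)
A(g) = 2*g
((-77/69 - 53/27) + A(-2))*102 = ((-77/69 - 53/27) + 2*(-2))*102 = ((-77*1/69 - 53*1/27) - 4)*102 = ((-77/69 - 53/27) - 4)*102 = (-1912/621 - 4)*102 = -4396/621*102 = -149464/207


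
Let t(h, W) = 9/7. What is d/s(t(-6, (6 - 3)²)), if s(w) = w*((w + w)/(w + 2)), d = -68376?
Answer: -1834756/27 ≈ -67954.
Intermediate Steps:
t(h, W) = 9/7 (t(h, W) = 9*(⅐) = 9/7)
s(w) = 2*w²/(2 + w) (s(w) = w*((2*w)/(2 + w)) = w*(2*w/(2 + w)) = 2*w²/(2 + w))
d/s(t(-6, (6 - 3)²)) = -68376/(2*(9/7)²/(2 + 9/7)) = -68376/(2*(81/49)/(23/7)) = -68376/(2*(81/49)*(7/23)) = -68376/162/161 = -68376*161/162 = -1834756/27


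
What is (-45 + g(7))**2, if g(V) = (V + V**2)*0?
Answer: 2025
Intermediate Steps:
g(V) = 0
(-45 + g(7))**2 = (-45 + 0)**2 = (-45)**2 = 2025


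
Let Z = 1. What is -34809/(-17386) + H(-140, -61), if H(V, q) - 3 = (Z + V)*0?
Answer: 86967/17386 ≈ 5.0021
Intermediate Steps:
H(V, q) = 3 (H(V, q) = 3 + (1 + V)*0 = 3 + 0 = 3)
-34809/(-17386) + H(-140, -61) = -34809/(-17386) + 3 = -34809*(-1/17386) + 3 = 34809/17386 + 3 = 86967/17386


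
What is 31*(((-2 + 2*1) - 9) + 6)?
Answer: -93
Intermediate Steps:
31*(((-2 + 2*1) - 9) + 6) = 31*(((-2 + 2) - 9) + 6) = 31*((0 - 9) + 6) = 31*(-9 + 6) = 31*(-3) = -93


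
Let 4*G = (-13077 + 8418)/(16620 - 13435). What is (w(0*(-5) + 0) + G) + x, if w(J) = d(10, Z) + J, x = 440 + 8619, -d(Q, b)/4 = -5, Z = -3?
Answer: 115661801/12740 ≈ 9078.6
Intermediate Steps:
d(Q, b) = 20 (d(Q, b) = -4*(-5) = 20)
x = 9059
w(J) = 20 + J
G = -4659/12740 (G = ((-13077 + 8418)/(16620 - 13435))/4 = (-4659/3185)/4 = (-4659*1/3185)/4 = (¼)*(-4659/3185) = -4659/12740 ≈ -0.36570)
(w(0*(-5) + 0) + G) + x = ((20 + (0*(-5) + 0)) - 4659/12740) + 9059 = ((20 + (0 + 0)) - 4659/12740) + 9059 = ((20 + 0) - 4659/12740) + 9059 = (20 - 4659/12740) + 9059 = 250141/12740 + 9059 = 115661801/12740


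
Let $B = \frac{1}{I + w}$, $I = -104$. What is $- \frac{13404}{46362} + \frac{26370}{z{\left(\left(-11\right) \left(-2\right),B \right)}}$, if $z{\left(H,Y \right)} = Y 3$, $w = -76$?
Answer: $- \frac{12225661634}{7727} \approx -1.5822 \cdot 10^{6}$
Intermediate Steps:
$B = - \frac{1}{180}$ ($B = \frac{1}{-104 - 76} = \frac{1}{-180} = - \frac{1}{180} \approx -0.0055556$)
$z{\left(H,Y \right)} = 3 Y$
$- \frac{13404}{46362} + \frac{26370}{z{\left(\left(-11\right) \left(-2\right),B \right)}} = - \frac{13404}{46362} + \frac{26370}{3 \left(- \frac{1}{180}\right)} = \left(-13404\right) \frac{1}{46362} + \frac{26370}{- \frac{1}{60}} = - \frac{2234}{7727} + 26370 \left(-60\right) = - \frac{2234}{7727} - 1582200 = - \frac{12225661634}{7727}$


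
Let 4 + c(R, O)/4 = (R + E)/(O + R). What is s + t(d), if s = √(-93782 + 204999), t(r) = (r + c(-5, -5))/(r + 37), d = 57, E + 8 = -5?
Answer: 241/470 + √111217 ≈ 334.00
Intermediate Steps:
E = -13 (E = -8 - 5 = -13)
c(R, O) = -16 + 4*(-13 + R)/(O + R) (c(R, O) = -16 + 4*((R - 13)/(O + R)) = -16 + 4*((-13 + R)/(O + R)) = -16 + 4*(-13 + R)/(O + R))
t(r) = (-44/5 + r)/(37 + r) (t(r) = (r + 4*(-13 - 4*(-5) - 3*(-5))/(-5 - 5))/(r + 37) = (r + 4*(-13 + 20 + 15)/(-10))/(37 + r) = (r + 4*(-⅒)*22)/(37 + r) = (r - 44/5)/(37 + r) = (-44/5 + r)/(37 + r))
s = √111217 ≈ 333.49
s + t(d) = √111217 + (-44/5 + 57)/(37 + 57) = √111217 + (241/5)/94 = √111217 + (1/94)*(241/5) = √111217 + 241/470 = 241/470 + √111217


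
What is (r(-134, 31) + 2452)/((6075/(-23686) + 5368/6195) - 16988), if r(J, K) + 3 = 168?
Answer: -384004893090/2492640760937 ≈ -0.15406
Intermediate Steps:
r(J, K) = 165 (r(J, K) = -3 + 168 = 165)
(r(-134, 31) + 2452)/((6075/(-23686) + 5368/6195) - 16988) = (165 + 2452)/((6075/(-23686) + 5368/6195) - 16988) = 2617/((6075*(-1/23686) + 5368*(1/6195)) - 16988) = 2617/((-6075/23686 + 5368/6195) - 16988) = 2617/(89511823/146734770 - 16988) = 2617/(-2492640760937/146734770) = 2617*(-146734770/2492640760937) = -384004893090/2492640760937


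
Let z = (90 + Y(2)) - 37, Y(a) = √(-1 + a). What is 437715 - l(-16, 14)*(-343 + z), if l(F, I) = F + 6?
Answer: 434825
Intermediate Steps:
l(F, I) = 6 + F
z = 54 (z = (90 + √(-1 + 2)) - 37 = (90 + √1) - 37 = (90 + 1) - 37 = 91 - 37 = 54)
437715 - l(-16, 14)*(-343 + z) = 437715 - (6 - 16)*(-343 + 54) = 437715 - (-10)*(-289) = 437715 - 1*2890 = 437715 - 2890 = 434825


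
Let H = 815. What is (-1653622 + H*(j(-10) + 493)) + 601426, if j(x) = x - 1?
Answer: -659366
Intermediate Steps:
j(x) = -1 + x
(-1653622 + H*(j(-10) + 493)) + 601426 = (-1653622 + 815*((-1 - 10) + 493)) + 601426 = (-1653622 + 815*(-11 + 493)) + 601426 = (-1653622 + 815*482) + 601426 = (-1653622 + 392830) + 601426 = -1260792 + 601426 = -659366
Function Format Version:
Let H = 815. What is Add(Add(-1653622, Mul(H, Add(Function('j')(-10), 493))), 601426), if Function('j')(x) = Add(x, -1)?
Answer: -659366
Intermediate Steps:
Function('j')(x) = Add(-1, x)
Add(Add(-1653622, Mul(H, Add(Function('j')(-10), 493))), 601426) = Add(Add(-1653622, Mul(815, Add(Add(-1, -10), 493))), 601426) = Add(Add(-1653622, Mul(815, Add(-11, 493))), 601426) = Add(Add(-1653622, Mul(815, 482)), 601426) = Add(Add(-1653622, 392830), 601426) = Add(-1260792, 601426) = -659366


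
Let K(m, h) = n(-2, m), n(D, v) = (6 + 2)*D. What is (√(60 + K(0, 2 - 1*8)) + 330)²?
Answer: 108944 + 1320*√11 ≈ 1.1332e+5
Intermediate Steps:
n(D, v) = 8*D
K(m, h) = -16 (K(m, h) = 8*(-2) = -16)
(√(60 + K(0, 2 - 1*8)) + 330)² = (√(60 - 16) + 330)² = (√44 + 330)² = (2*√11 + 330)² = (330 + 2*√11)²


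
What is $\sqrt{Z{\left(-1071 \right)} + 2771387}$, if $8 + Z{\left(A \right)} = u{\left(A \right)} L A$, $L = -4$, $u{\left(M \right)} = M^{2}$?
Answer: $3 \sqrt{546299447} \approx 70119.0$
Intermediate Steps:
$Z{\left(A \right)} = -8 - 4 A^{3}$ ($Z{\left(A \right)} = -8 + A^{2} \left(-4\right) A = -8 + - 4 A^{2} A = -8 - 4 A^{3}$)
$\sqrt{Z{\left(-1071 \right)} + 2771387} = \sqrt{\left(-8 - 4 \left(-1071\right)^{3}\right) + 2771387} = \sqrt{\left(-8 - -4913923644\right) + 2771387} = \sqrt{\left(-8 + 4913923644\right) + 2771387} = \sqrt{4913923636 + 2771387} = \sqrt{4916695023} = 3 \sqrt{546299447}$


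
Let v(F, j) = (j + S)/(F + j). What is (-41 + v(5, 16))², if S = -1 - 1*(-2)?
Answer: 712336/441 ≈ 1615.3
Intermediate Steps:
S = 1 (S = -1 + 2 = 1)
v(F, j) = (1 + j)/(F + j) (v(F, j) = (j + 1)/(F + j) = (1 + j)/(F + j))
(-41 + v(5, 16))² = (-41 + (1 + 16)/(5 + 16))² = (-41 + 17/21)² = (-844/21)² = 712336/441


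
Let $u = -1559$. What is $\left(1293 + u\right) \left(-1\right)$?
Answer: $266$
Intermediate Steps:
$\left(1293 + u\right) \left(-1\right) = \left(1293 - 1559\right) \left(-1\right) = \left(-266\right) \left(-1\right) = 266$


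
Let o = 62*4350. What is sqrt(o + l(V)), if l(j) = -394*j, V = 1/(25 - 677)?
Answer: sqrt(28662701422)/326 ≈ 519.33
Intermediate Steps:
V = -1/652 (V = 1/(-652) = -1/652 ≈ -0.0015337)
o = 269700
sqrt(o + l(V)) = sqrt(269700 - 394*(-1/652)) = sqrt(269700 + 197/326) = sqrt(87922397/326) = sqrt(28662701422)/326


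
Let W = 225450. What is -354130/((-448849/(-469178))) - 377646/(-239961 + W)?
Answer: -803611072852362/2171082613 ≈ -3.7014e+5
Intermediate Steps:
-354130/((-448849/(-469178))) - 377646/(-239961 + W) = -354130/((-448849/(-469178))) - 377646/(-239961 + 225450) = -354130/((-448849*(-1/469178))) - 377646/(-14511) = -354130/448849/469178 - 377646*(-1/14511) = -354130*469178/448849 + 125882/4837 = -166150005140/448849 + 125882/4837 = -803611072852362/2171082613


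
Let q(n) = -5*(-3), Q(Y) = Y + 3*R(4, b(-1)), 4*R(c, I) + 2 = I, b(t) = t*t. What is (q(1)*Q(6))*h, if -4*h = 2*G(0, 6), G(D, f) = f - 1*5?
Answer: -315/8 ≈ -39.375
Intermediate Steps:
G(D, f) = -5 + f (G(D, f) = f - 5 = -5 + f)
b(t) = t**2
R(c, I) = -1/2 + I/4
Q(Y) = -3/4 + Y (Q(Y) = Y + 3*(-1/2 + (1/4)*(-1)**2) = Y + 3*(-1/2 + (1/4)*1) = Y + 3*(-1/2 + 1/4) = Y + 3*(-1/4) = Y - 3/4 = -3/4 + Y)
q(n) = 15
h = -1/2 (h = -(-5 + 6)/2 = -1/2 ≈ -0.50000)
(q(1)*Q(6))*h = (15*(-3/4 + 6))*(-1/2) = (15*(21/4))*(-1/2) = (315/4)*(-1/2) = -315/8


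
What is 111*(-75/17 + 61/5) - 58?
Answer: 68552/85 ≈ 806.49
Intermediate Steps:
111*(-75/17 + 61/5) - 58 = 111*(662/85) - 58 = 73482/85 - 58 = 68552/85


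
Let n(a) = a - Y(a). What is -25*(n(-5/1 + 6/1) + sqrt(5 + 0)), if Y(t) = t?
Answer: -25*sqrt(5) ≈ -55.902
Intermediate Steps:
n(a) = 0 (n(a) = a - a = 0)
-25*(n(-5/1 + 6/1) + sqrt(5 + 0)) = -25*(0 + sqrt(5 + 0)) = -25*(0 + sqrt(5)) = -25*sqrt(5)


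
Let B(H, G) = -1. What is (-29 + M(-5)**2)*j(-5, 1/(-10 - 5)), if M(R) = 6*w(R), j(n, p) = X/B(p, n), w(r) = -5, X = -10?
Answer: 8710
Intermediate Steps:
j(n, p) = 10 (j(n, p) = -10/(-1) = -10*(-1) = 10)
M(R) = -30 (M(R) = 6*(-5) = -30)
(-29 + M(-5)**2)*j(-5, 1/(-10 - 5)) = (-29 + (-30)**2)*10 = (-29 + 900)*10 = 871*10 = 8710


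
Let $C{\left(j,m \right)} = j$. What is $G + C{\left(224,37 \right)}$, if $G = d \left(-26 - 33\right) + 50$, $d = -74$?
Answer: $4640$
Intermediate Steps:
$G = 4416$ ($G = - 74 \left(-26 - 33\right) + 50 = \left(-74\right) \left(-59\right) + 50 = 4366 + 50 = 4416$)
$G + C{\left(224,37 \right)} = 4416 + 224 = 4640$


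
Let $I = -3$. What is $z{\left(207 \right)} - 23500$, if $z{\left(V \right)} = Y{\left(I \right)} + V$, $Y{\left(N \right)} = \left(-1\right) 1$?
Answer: $-23294$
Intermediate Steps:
$Y{\left(N \right)} = -1$
$z{\left(V \right)} = -1 + V$
$z{\left(207 \right)} - 23500 = \left(-1 + 207\right) - 23500 = 206 - 23500 = -23294$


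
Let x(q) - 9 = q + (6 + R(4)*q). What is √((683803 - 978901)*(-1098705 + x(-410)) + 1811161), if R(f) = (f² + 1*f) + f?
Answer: √327247787281 ≈ 5.7206e+5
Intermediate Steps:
R(f) = f² + 2*f (R(f) = (f² + f) + f = (f + f²) + f = f² + 2*f)
x(q) = 15 + 25*q (x(q) = 9 + (q + (6 + (4*(2 + 4))*q)) = 9 + (q + (6 + (4*6)*q)) = 9 + (q + (6 + 24*q)) = 9 + (6 + 25*q) = 15 + 25*q)
√((683803 - 978901)*(-1098705 + x(-410)) + 1811161) = √((683803 - 978901)*(-1098705 + (15 + 25*(-410))) + 1811161) = √(-295098*(-1098705 + (15 - 10250)) + 1811161) = √(-295098*(-1098705 - 10235) + 1811161) = √(-295098*(-1108940) + 1811161) = √(327245976120 + 1811161) = √327247787281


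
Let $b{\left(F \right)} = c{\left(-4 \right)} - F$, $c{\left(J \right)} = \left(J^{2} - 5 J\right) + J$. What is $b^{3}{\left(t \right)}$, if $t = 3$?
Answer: $24389$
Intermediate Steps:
$c{\left(J \right)} = J^{2} - 4 J$
$b{\left(F \right)} = 32 - F$ ($b{\left(F \right)} = - 4 \left(-4 - 4\right) - F = \left(-4\right) \left(-8\right) - F = 32 - F$)
$b^{3}{\left(t \right)} = \left(32 - 3\right)^{3} = 29^{3} = 24389$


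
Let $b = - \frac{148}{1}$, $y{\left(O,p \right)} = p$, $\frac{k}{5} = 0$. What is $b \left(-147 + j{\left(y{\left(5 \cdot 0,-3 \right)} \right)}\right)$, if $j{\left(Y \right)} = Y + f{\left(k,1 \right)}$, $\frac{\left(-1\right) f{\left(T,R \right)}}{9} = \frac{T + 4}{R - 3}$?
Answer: $19536$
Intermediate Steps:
$k = 0$ ($k = 5 \cdot 0 = 0$)
$f{\left(T,R \right)} = - \frac{9 \left(4 + T\right)}{-3 + R}$ ($f{\left(T,R \right)} = - 9 \frac{T + 4}{R - 3} = - 9 \frac{4 + T}{-3 + R} = - \frac{9 \left(4 + T\right)}{-3 + R}$)
$b = -148$ ($b = \left(-148\right) 1 = -148$)
$j{\left(Y \right)} = 18 + Y$ ($j{\left(Y \right)} = Y + \frac{9 \left(-4 - 0\right)}{-3 + 1} = Y + \frac{9 \left(-4 + 0\right)}{-2} = Y + 9 \left(- \frac{1}{2}\right) \left(-4\right) = Y + 18 = 18 + Y$)
$b \left(-147 + j{\left(y{\left(5 \cdot 0,-3 \right)} \right)}\right) = - 148 \left(-147 + \left(18 - 3\right)\right) = - 148 \left(-147 + 15\right) = \left(-148\right) \left(-132\right) = 19536$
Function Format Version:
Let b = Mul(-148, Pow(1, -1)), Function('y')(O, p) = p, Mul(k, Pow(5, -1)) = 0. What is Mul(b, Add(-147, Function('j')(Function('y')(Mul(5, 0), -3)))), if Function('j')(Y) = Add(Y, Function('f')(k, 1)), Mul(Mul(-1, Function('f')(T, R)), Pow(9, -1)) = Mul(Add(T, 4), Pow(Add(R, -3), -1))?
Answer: 19536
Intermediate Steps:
k = 0 (k = Mul(5, 0) = 0)
Function('f')(T, R) = Mul(-9, Pow(Add(-3, R), -1), Add(4, T)) (Function('f')(T, R) = Mul(-9, Mul(Add(T, 4), Pow(Add(R, -3), -1))) = Mul(-9, Mul(Add(4, T), Pow(Add(-3, R), -1))) = Mul(-9, Mul(Pow(Add(-3, R), -1), Add(4, T))) = Mul(-9, Pow(Add(-3, R), -1), Add(4, T)))
b = -148 (b = Mul(-148, 1) = -148)
Function('j')(Y) = Add(18, Y) (Function('j')(Y) = Add(Y, Mul(9, Pow(Add(-3, 1), -1), Add(-4, Mul(-1, 0)))) = Add(Y, Mul(9, Pow(-2, -1), Add(-4, 0))) = Add(Y, Mul(9, Rational(-1, 2), -4)) = Add(Y, 18) = Add(18, Y))
Mul(b, Add(-147, Function('j')(Function('y')(Mul(5, 0), -3)))) = Mul(-148, Add(-147, Add(18, -3))) = Mul(-148, Add(-147, 15)) = Mul(-148, -132) = 19536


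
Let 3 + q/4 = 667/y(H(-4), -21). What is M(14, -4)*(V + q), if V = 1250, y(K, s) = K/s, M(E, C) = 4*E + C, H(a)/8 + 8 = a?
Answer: 189449/2 ≈ 94725.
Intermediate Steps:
H(a) = -64 + 8*a
M(E, C) = C + 4*E
q = 4573/8 (q = -12 + 4*(667/(((-64 + 8*(-4))/(-21)))) = -12 + 4*(667/(((-64 - 32)*(-1/21)))) = -12 + 4*(667/((-96*(-1/21)))) = -12 + 4*(667/(32/7)) = -12 + 4*(667*(7/32)) = -12 + 4*(4669/32) = -12 + 4669/8 = 4573/8 ≈ 571.63)
M(14, -4)*(V + q) = (-4 + 4*14)*(1250 + 4573/8) = (-4 + 56)*(14573/8) = 52*(14573/8) = 189449/2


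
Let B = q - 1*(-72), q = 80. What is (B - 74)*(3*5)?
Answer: 1170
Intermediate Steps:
B = 152 (B = 80 - 1*(-72) = 80 + 72 = 152)
(B - 74)*(3*5) = (152 - 74)*(3*5) = 78*15 = 1170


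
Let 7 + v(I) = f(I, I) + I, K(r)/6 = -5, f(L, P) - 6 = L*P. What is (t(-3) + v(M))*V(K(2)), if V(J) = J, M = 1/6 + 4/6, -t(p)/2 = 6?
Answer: 2065/6 ≈ 344.17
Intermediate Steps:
f(L, P) = 6 + L*P
t(p) = -12 (t(p) = -2*6 = -12)
K(r) = -30 (K(r) = 6*(-5) = -30)
M = 5/6 (M = 1*(1/6) + 4*(1/6) = 1/6 + 2/3 = 5/6 ≈ 0.83333)
v(I) = -1 + I + I**2 (v(I) = -7 + ((6 + I*I) + I) = -7 + ((6 + I**2) + I) = -7 + (6 + I + I**2) = -1 + I + I**2)
(t(-3) + v(M))*V(K(2)) = (-12 + (-1 + 5/6 + (5/6)**2))*(-30) = (-12 + (-1 + 5/6 + 25/36))*(-30) = (-12 + 19/36)*(-30) = -413/36*(-30) = 2065/6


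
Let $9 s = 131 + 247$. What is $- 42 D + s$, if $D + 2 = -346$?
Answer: $14658$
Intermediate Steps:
$D = -348$ ($D = -2 - 346 = -348$)
$s = 42$ ($s = \frac{131 + 247}{9} = \frac{1}{9} \cdot 378 = 42$)
$- 42 D + s = \left(-42\right) \left(-348\right) + 42 = 14616 + 42 = 14658$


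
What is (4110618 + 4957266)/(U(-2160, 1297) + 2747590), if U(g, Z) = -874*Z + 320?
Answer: 2266971/403583 ≈ 5.6171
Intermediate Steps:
U(g, Z) = 320 - 874*Z
(4110618 + 4957266)/(U(-2160, 1297) + 2747590) = (4110618 + 4957266)/((320 - 874*1297) + 2747590) = 9067884/((320 - 1133578) + 2747590) = 9067884/(-1133258 + 2747590) = 9067884/1614332 = 9067884*(1/1614332) = 2266971/403583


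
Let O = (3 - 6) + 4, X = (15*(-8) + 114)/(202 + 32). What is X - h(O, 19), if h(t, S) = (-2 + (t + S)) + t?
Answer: -742/39 ≈ -19.026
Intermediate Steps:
X = -1/39 (X = (-120 + 114)/234 = -6*1/234 = -1/39 ≈ -0.025641)
O = 1 (O = -3 + 4 = 1)
h(t, S) = -2 + S + 2*t (h(t, S) = (-2 + (S + t)) + t = (-2 + S + t) + t = -2 + S + 2*t)
X - h(O, 19) = -1/39 - (-2 + 19 + 2*1) = -1/39 - (-2 + 19 + 2) = -1/39 - 1*19 = -1/39 - 19 = -742/39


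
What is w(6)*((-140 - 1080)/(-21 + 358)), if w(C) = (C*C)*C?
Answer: -263520/337 ≈ -781.96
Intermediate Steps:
w(C) = C³ (w(C) = C²*C = C³)
w(6)*((-140 - 1080)/(-21 + 358)) = 6³*((-140 - 1080)/(-21 + 358)) = 216*(-1220/337) = -263520/337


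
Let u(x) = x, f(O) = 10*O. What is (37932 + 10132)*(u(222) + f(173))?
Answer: 93820928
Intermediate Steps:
(37932 + 10132)*(u(222) + f(173)) = (37932 + 10132)*(222 + 10*173) = 48064*(222 + 1730) = 48064*1952 = 93820928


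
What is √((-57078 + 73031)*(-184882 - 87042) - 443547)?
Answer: I*√4338447119 ≈ 65867.0*I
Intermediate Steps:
√((-57078 + 73031)*(-184882 - 87042) - 443547) = √(15953*(-271924) - 443547) = √(-4338003572 - 443547) = √(-4338447119) = I*√4338447119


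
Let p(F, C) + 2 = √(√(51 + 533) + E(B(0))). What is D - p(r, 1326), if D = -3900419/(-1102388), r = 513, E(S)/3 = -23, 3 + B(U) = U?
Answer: 6105195/1102388 - √(-69 + 2*√146) ≈ 5.5382 - 6.6958*I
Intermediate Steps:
B(U) = -3 + U
E(S) = -69 (E(S) = 3*(-23) = -69)
D = 3900419/1102388 (D = -3900419*(-1/1102388) = 3900419/1102388 ≈ 3.5382)
p(F, C) = -2 + √(-69 + 2*√146) (p(F, C) = -2 + √(√(51 + 533) - 69) = -2 + √(√584 - 69) = -2 + √(2*√146 - 69) = -2 + √(-69 + 2*√146))
D - p(r, 1326) = 3900419/1102388 - (-2 + I*√(69 - 2*√146)) = 3900419/1102388 + (2 - I*√(69 - 2*√146)) = 6105195/1102388 - I*√(69 - 2*√146)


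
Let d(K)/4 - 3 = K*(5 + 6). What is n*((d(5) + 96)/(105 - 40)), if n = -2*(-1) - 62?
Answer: -3936/13 ≈ -302.77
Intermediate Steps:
d(K) = 12 + 44*K (d(K) = 12 + 4*(K*(5 + 6)) = 12 + 4*(K*11) = 12 + 4*(11*K) = 12 + 44*K)
n = -60 (n = 2 - 62 = -60)
n*((d(5) + 96)/(105 - 40)) = -60*((12 + 44*5) + 96)/(105 - 40) = -60*((12 + 220) + 96)/65 = -60*(232 + 96)/65 = -19680/65 = -60*328/65 = -3936/13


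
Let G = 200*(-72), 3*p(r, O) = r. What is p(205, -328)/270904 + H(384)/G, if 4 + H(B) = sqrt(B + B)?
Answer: 64613/121906800 - sqrt(3)/900 ≈ -0.0013945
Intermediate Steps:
H(B) = -4 + sqrt(2)*sqrt(B) (H(B) = -4 + sqrt(B + B) = -4 + sqrt(2*B) = -4 + sqrt(2)*sqrt(B))
p(r, O) = r/3
G = -14400
p(205, -328)/270904 + H(384)/G = ((1/3)*205)/270904 + (-4 + sqrt(2)*sqrt(384))/(-14400) = (205/3)*(1/270904) + (-4 + sqrt(2)*(8*sqrt(6)))*(-1/14400) = 205/812712 + (-4 + 16*sqrt(3))*(-1/14400) = 205/812712 + (1/3600 - sqrt(3)/900) = 64613/121906800 - sqrt(3)/900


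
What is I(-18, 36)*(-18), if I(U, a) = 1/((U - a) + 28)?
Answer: 9/13 ≈ 0.69231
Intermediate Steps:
I(U, a) = 1/(28 + U - a)
I(-18, 36)*(-18) = -18/(28 - 18 - 1*36) = -18/(28 - 18 - 36) = -18/(-26) = -1/26*(-18) = 9/13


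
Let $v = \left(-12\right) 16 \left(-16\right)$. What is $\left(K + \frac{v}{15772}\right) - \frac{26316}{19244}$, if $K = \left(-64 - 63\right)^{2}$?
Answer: $\frac{17996542504}{1115869} \approx 16128.0$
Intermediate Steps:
$K = 16129$ ($K = \left(-127\right)^{2} = 16129$)
$v = 3072$ ($v = \left(-192\right) \left(-16\right) = 3072$)
$\left(K + \frac{v}{15772}\right) - \frac{26316}{19244} = \left(16129 + \frac{3072}{15772}\right) - \frac{26316}{19244} = \left(16129 + 3072 \cdot \frac{1}{15772}\right) - \frac{387}{283} = \left(16129 + \frac{768}{3943}\right) - \frac{387}{283} = \frac{63597415}{3943} - \frac{387}{283} = \frac{17996542504}{1115869}$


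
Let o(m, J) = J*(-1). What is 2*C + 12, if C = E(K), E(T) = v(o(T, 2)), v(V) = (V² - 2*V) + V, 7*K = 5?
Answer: 24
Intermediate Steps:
K = 5/7 (K = (⅐)*5 = 5/7 ≈ 0.71429)
o(m, J) = -J
v(V) = V² - V
E(T) = 6 (E(T) = (-1*2)*(-1 - 1*2) = -2*(-1 - 2) = -2*(-3) = 6)
C = 6
2*C + 12 = 2*6 + 12 = 12 + 12 = 24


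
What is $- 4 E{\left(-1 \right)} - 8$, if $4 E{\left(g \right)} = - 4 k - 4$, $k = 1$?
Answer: $0$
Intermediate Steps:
$E{\left(g \right)} = -2$ ($E{\left(g \right)} = \frac{\left(-4\right) 1 - 4}{4} = \frac{-4 - 4}{4} = \frac{1}{4} \left(-8\right) = -2$)
$- 4 E{\left(-1 \right)} - 8 = \left(-4\right) \left(-2\right) - 8 = 8 - 8 = 0$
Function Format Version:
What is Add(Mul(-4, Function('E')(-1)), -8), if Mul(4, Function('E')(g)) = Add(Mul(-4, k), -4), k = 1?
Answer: 0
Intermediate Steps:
Function('E')(g) = -2 (Function('E')(g) = Mul(Rational(1, 4), Add(Mul(-4, 1), -4)) = Mul(Rational(1, 4), Add(-4, -4)) = Mul(Rational(1, 4), -8) = -2)
Add(Mul(-4, Function('E')(-1)), -8) = Add(Mul(-4, -2), -8) = Add(8, -8) = 0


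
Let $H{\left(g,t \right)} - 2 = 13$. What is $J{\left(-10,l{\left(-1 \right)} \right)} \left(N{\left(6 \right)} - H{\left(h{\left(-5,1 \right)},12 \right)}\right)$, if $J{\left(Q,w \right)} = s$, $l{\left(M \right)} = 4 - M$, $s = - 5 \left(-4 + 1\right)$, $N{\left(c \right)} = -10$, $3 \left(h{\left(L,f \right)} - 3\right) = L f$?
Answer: $-375$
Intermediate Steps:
$h{\left(L,f \right)} = 3 + \frac{L f}{3}$
$H{\left(g,t \right)} = 15$ ($H{\left(g,t \right)} = 2 + 13 = 15$)
$s = 15$ ($s = \left(-5\right) \left(-3\right) = 15$)
$J{\left(Q,w \right)} = 15$
$J{\left(-10,l{\left(-1 \right)} \right)} \left(N{\left(6 \right)} - H{\left(h{\left(-5,1 \right)},12 \right)}\right) = 15 \left(-10 - 15\right) = 15 \left(-25\right) = -375$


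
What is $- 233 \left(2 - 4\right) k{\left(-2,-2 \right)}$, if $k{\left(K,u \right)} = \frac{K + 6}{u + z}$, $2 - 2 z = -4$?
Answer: $1864$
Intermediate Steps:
$z = 3$ ($z = 1 - -2 = 1 + 2 = 3$)
$k{\left(K,u \right)} = \frac{6 + K}{3 + u}$ ($k{\left(K,u \right)} = \frac{K + 6}{u + 3} = \frac{6 + K}{3 + u}$)
$- 233 \left(2 - 4\right) k{\left(-2,-2 \right)} = - 233 \left(2 - 4\right) \frac{6 - 2}{3 - 2} = - 233 \left(- 2 \cdot 1^{-1} \cdot 4\right) = - 233 \left(- 2 \cdot 1 \cdot 4\right) = - 233 \left(\left(-2\right) 4\right) = \left(-233\right) \left(-8\right) = 1864$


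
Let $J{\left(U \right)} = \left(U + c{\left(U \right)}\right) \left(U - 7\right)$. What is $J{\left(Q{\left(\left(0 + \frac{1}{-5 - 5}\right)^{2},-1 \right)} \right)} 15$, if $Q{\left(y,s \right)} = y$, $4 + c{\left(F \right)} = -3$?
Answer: $\frac{1465803}{2000} \approx 732.9$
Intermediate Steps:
$c{\left(F \right)} = -7$ ($c{\left(F \right)} = -4 - 3 = -7$)
$J{\left(U \right)} = \left(-7 + U\right)^{2}$ ($J{\left(U \right)} = \left(U - 7\right) \left(U - 7\right) = \left(-7 + U\right) \left(-7 + U\right) = \left(-7 + U\right)^{2}$)
$J{\left(Q{\left(\left(0 + \frac{1}{-5 - 5}\right)^{2},-1 \right)} \right)} 15 = \left(49 + \left(\left(0 + \frac{1}{-5 - 5}\right)^{2}\right)^{2} - 14 \left(0 + \frac{1}{-5 - 5}\right)^{2}\right) 15 = \left(49 + \left(\left(0 + \frac{1}{-10}\right)^{2}\right)^{2} - 14 \left(0 + \frac{1}{-10}\right)^{2}\right) 15 = \left(49 + \left(\left(0 - \frac{1}{10}\right)^{2}\right)^{2} - 14 \left(0 - \frac{1}{10}\right)^{2}\right) 15 = \left(49 + \left(\left(- \frac{1}{10}\right)^{2}\right)^{2} - 14 \left(- \frac{1}{10}\right)^{2}\right) 15 = \left(49 + \left(\frac{1}{100}\right)^{2} - \frac{7}{50}\right) 15 = \left(49 + \frac{1}{10000} - \frac{7}{50}\right) 15 = \frac{488601}{10000} \cdot 15 = \frac{1465803}{2000}$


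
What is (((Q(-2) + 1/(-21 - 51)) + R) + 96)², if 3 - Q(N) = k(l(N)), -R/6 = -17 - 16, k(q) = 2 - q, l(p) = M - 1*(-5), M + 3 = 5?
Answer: 472758049/5184 ≈ 91196.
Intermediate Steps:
M = 2 (M = -3 + 5 = 2)
l(p) = 7 (l(p) = 2 - 1*(-5) = 2 + 5 = 7)
R = 198 (R = -6*(-17 - 16) = -6*(-33) = 198)
Q(N) = 8 (Q(N) = 3 - (2 - 1*7) = 3 - (2 - 7) = 3 - 1*(-5) = 3 + 5 = 8)
(((Q(-2) + 1/(-21 - 51)) + R) + 96)² = (((8 + 1/(-21 - 51)) + 198) + 96)² = (((8 + 1/(-72)) + 198) + 96)² = (((8 - 1/72) + 198) + 96)² = ((575/72 + 198) + 96)² = (14831/72 + 96)² = (21743/72)² = 472758049/5184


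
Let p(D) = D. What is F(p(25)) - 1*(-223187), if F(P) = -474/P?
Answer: 5579201/25 ≈ 2.2317e+5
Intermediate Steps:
F(p(25)) - 1*(-223187) = -474/25 - 1*(-223187) = -474*1/25 + 223187 = -474/25 + 223187 = 5579201/25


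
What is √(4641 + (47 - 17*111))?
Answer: √2801 ≈ 52.924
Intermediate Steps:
√(4641 + (47 - 17*111)) = √(4641 + (47 - 1887)) = √(4641 - 1840) = √2801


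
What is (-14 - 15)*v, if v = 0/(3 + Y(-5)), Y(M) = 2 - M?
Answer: 0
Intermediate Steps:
v = 0 (v = 0/(3 + (2 - 1*(-5))) = 0/(3 + (2 + 5)) = 0/(3 + 7) = 0/10 = 0*(⅒) = 0)
(-14 - 15)*v = (-14 - 15)*0 = -29*0 = 0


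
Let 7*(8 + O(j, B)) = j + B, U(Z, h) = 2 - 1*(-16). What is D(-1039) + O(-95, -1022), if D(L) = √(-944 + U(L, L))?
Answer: -1173/7 + I*√926 ≈ -167.57 + 30.43*I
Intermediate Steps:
U(Z, h) = 18 (U(Z, h) = 2 + 16 = 18)
D(L) = I*√926 (D(L) = √(-944 + 18) = √(-926) = I*√926)
O(j, B) = -8 + B/7 + j/7 (O(j, B) = -8 + (j + B)/7 = -8 + (B + j)/7 = -8 + (B/7 + j/7) = -8 + B/7 + j/7)
D(-1039) + O(-95, -1022) = I*√926 + (-8 + (⅐)*(-1022) + (⅐)*(-95)) = I*√926 + (-8 - 146 - 95/7) = I*√926 - 1173/7 = -1173/7 + I*√926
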